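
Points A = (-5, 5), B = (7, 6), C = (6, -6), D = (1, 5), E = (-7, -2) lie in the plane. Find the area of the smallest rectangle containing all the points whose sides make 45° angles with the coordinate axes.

In coordinates u = x + y, v = x − y the rectangle is axis-aligned; the map (x,y)→(u,v) scales areas by 2.
u-values: 0, 13, 0, 6, -9; range = 13 − (-9) = 22.
v-values: -10, 1, 12, -4, -5; range = 12 − (-10) = 22.
Area = (22 × 22) / 2 = 242.

242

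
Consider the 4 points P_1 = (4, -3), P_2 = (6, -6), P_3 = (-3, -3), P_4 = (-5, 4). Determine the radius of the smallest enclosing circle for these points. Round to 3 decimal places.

7.433

By Welzl's lemma the MEC is supported by two points (diametrically opposite) or three points (on a circumcircle).
The farthest pair is P_2–P_4 with squared distance 221. The circle on this segment as diameter has centre (0.5, -1) and r² = 221/4 = 55.25.
Check P_1: distance² to centre = 16.25 ≤ 55.25, so it lies inside.
All remaining points lie in this disk, and no smaller disk contains both endpoints, so this is the minimum enclosing circle.
r = √(55.25) ≈ 7.433.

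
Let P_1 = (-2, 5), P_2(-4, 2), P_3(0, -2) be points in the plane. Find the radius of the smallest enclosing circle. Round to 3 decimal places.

3.640

Side lengths²: P_1P_2² = 13, P_1P_3² = 53, P_2P_3² = 32.
Since P_1P_3² = 53 ≥ 32 + 13 = 45, the angle opposite P_1P_3 is not acute, so the smallest enclosing circle has P_1P_3 as diameter.
Centre = midpoint of P_1P_3 = (-1, 1.5), r² = 53/4 = 13.25.
r = √(13.25) ≈ 3.640.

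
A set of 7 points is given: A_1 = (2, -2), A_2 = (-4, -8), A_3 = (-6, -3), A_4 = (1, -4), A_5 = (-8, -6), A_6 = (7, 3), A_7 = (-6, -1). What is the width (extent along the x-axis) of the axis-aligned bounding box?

15

max x = 7, min x = -8, so width = 15.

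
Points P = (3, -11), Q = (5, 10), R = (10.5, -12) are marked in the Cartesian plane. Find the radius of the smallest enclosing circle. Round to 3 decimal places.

Side lengths²: PQ² = 445, PR² = 57.25, QR² = 514.25.
Since QR² = 514.25 ≥ 445 + 57.25 = 502.25, the angle opposite QR is not acute, so the smallest enclosing circle has QR as diameter.
Centre = midpoint of QR = (7.75, -1), r² = 514.25/4 = 128.5625.
r = √(128.5625) ≈ 11.339.

11.339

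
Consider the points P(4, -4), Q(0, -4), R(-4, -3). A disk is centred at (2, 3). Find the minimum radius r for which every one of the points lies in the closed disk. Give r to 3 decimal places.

The required radius is the distance from (2, 3) to the farthest point.
Squared distances: 53, 53, 72.
Maximum is 72, attained at R.
r = √72 ≈ 8.485.

8.485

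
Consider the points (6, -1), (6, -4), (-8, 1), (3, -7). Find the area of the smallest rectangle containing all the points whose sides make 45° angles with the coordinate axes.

114

In coordinates u = x + y, v = x − y the rectangle is axis-aligned; the map (x,y)→(u,v) scales areas by 2.
u-values: 5, 2, -7, -4; range = 5 − (-7) = 12.
v-values: 7, 10, -9, 10; range = 10 − (-9) = 19.
Area = (12 × 19) / 2 = 114.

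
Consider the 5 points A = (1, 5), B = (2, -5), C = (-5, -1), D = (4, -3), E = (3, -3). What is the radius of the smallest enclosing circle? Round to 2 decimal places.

By Welzl's lemma the MEC is supported by two points (diametrically opposite) or three points (on a circumcircle).
The minimum enclosing circle is determined by three boundary points: A, B, C.
Their circumcentre is (3/22, -3/22) with r² = 6565/242.
The farthest remaining point D is at distance² 5597/242 ≤ 6565/242.
r = √(6565/242) ≈ 5.21.

5.21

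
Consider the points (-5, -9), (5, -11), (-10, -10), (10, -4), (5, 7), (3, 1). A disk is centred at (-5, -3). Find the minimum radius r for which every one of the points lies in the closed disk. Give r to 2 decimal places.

The required radius is the distance from (-5, -3) to the farthest point.
Squared distances: 36, 164, 74, 226, 200, 80.
Maximum is 226, attained at (10, -4).
r = √226 ≈ 15.03.

15.03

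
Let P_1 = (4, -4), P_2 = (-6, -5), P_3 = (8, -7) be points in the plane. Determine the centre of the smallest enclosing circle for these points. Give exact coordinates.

Side lengths²: P_1P_2² = 101, P_1P_3² = 25, P_2P_3² = 200.
Since P_2P_3² = 200 ≥ 101 + 25 = 126, the angle opposite P_2P_3 is not acute, so the smallest enclosing circle has P_2P_3 as diameter.
Centre = midpoint of P_2P_3 = (1, -6), r² = 200/4 = 50.
Centre = (1, -6).

(1, -6)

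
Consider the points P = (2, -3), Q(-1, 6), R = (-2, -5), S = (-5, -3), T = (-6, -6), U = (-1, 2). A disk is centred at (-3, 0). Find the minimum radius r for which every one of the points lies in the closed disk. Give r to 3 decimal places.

6.708

The required radius is the distance from (-3, 0) to the farthest point.
Squared distances: 34, 40, 26, 13, 45, 8.
Maximum is 45, attained at T.
r = √45 ≈ 6.708.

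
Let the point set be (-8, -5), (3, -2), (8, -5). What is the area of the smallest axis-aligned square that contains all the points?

The bounding box has width 16 and height 3.
An axis-aligned square enclosing the set must have side ≥ max(width, height).
So the minimum side is max(16, 3) = 16.
Area = 16² = 256.

256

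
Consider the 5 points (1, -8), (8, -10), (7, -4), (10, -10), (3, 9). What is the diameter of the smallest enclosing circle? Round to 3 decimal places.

20.248

The minimum enclosing circle of a finite set is fixed by two of the points (as a diameter) or three (as a circumcircle).
The farthest pair is (10, -10)–(3, 9) with squared distance 410. The circle on this segment as diameter has centre (6.5, -0.5) and r² = 410/4 = 102.5.
Check (1, -8): distance² to centre = 86.5 ≤ 102.5, so it lies inside.
All remaining points lie in this disk, and no smaller disk contains both endpoints, so this is the minimum enclosing circle.
Diameter = 2r = 2√(102.5) ≈ 20.248.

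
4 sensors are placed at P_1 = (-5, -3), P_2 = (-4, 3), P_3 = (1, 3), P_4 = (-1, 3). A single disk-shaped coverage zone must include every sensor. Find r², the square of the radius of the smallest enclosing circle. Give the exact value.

18

A smallest enclosing disk is always determined by at most three of the input points on its boundary.
The farthest pair is P_1–P_3 with squared distance 72. The circle on this segment as diameter has centre (-2, 0) and r² = 72/4 = 18.
Check P_2: distance² to centre = 13 ≤ 18, so it lies inside.
All remaining points lie in this disk, and no smaller disk contains both endpoints, so this is the minimum enclosing circle.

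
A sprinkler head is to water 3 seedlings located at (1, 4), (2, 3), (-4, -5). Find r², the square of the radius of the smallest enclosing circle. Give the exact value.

26.5

Call the three points A, B, C in the order given.
Side lengths²: AB² = 2, AC² = 106, BC² = 100.
Since AC² = 106 ≥ 100 + 2 = 102, the angle opposite AC is not acute, so the smallest enclosing circle has AC as diameter.
Centre = midpoint of AC = (-1.5, -0.5), r² = 106/4 = 26.5.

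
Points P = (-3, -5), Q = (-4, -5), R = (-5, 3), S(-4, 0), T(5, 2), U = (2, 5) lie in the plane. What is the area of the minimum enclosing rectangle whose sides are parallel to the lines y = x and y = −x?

In coordinates u = x + y, v = x − y the rectangle is axis-aligned; the map (x,y)→(u,v) scales areas by 2.
u-values: -8, -9, -2, -4, 7, 7; range = 7 − (-9) = 16.
v-values: 2, 1, -8, -4, 3, -3; range = 3 − (-8) = 11.
Area = (16 × 11) / 2 = 88.

88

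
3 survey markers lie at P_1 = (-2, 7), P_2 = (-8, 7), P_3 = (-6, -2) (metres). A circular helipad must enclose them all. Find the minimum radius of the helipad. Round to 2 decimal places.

5.04

Side lengths²: P_1P_2² = 36, P_1P_3² = 97, P_2P_3² = 85.
Since P_1P_3² = 97 < 85 + 36 = 121, the triangle is acute, so the smallest enclosing circle is the circumcircle.
Circumcentre = (-5, 53/18), r² = 8245/324.
r = √(8245/324) ≈ 5.04.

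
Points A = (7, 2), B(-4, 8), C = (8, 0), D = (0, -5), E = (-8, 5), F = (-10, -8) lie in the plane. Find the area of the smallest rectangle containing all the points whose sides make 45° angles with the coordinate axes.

283.5

In coordinates u = x + y, v = x − y the rectangle is axis-aligned; the map (x,y)→(u,v) scales areas by 2.
u-values: 9, 4, 8, -5, -3, -18; range = 9 − (-18) = 27.
v-values: 5, -12, 8, 5, -13, -2; range = 8 − (-13) = 21.
Area = (27 × 21) / 2 = 283.5.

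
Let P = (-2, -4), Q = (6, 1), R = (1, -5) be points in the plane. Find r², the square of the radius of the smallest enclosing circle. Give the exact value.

Side lengths²: PQ² = 89, PR² = 10, QR² = 61.
Since PQ² = 89 ≥ 61 + 10 = 71, the angle opposite PQ is not acute, so the smallest enclosing circle has PQ as diameter.
Centre = midpoint of PQ = (2, -1.5), r² = 89/4 = 22.25.

22.25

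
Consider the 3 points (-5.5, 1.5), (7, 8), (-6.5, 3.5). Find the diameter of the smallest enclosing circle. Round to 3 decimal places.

Call the three points A, B, C in the order given.
Side lengths²: AB² = 198.5, AC² = 5, BC² = 202.5.
Since BC² = 202.5 < 198.5 + 5 = 203.5, the triangle is acute, so the smallest enclosing circle is the circumcircle.
Circumcentre = (2/7, 79/14), r² = 9925/196.
Diameter = 2r = 2√(9925/196) ≈ 14.232.

14.232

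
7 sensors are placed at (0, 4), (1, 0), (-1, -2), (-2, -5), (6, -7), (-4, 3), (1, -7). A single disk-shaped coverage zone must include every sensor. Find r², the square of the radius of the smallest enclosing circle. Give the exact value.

A smallest enclosing disk is always determined by at most three of the input points on its boundary.
The farthest pair is (6, -7)–(-4, 3) with squared distance 200. The circle on this segment as diameter has centre (1, -2) and r² = 200/4 = 50.
Check (0, 4): distance² to centre = 37 ≤ 50, so it lies inside.
All remaining points lie in this disk, and no smaller disk contains both endpoints, so this is the minimum enclosing circle.

50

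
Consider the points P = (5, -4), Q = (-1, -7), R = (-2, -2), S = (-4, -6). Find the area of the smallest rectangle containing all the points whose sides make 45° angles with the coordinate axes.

49.5

In coordinates u = x + y, v = x − y the rectangle is axis-aligned; the map (x,y)→(u,v) scales areas by 2.
u-values: 1, -8, -4, -10; range = 1 − (-10) = 11.
v-values: 9, 6, 0, 2; range = 9 − 0 = 9.
Area = (11 × 9) / 2 = 49.5.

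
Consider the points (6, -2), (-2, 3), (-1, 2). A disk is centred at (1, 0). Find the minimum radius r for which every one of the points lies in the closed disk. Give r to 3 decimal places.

5.385

The required radius is the distance from (1, 0) to the farthest point.
Squared distances: 29, 18, 8.
Maximum is 29, attained at (6, -2).
r = √29 ≈ 5.385.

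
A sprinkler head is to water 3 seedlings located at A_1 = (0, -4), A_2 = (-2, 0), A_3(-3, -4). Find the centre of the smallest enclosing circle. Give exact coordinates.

Side lengths²: A_1A_2² = 20, A_1A_3² = 9, A_2A_3² = 17.
Since A_1A_2² = 20 < 17 + 9 = 26, the triangle is acute, so the smallest enclosing circle is the circumcircle.
Circumcentre = (-1.5, -2.25), r² = 5.3125.
Centre = (-1.5, -2.25).

(-1.5, -2.25)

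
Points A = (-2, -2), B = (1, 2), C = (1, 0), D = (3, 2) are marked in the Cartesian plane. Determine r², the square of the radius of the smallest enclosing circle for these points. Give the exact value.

The minimum enclosing circle of a finite set is fixed by two of the points (as a diameter) or three (as a circumcircle).
The farthest pair is A–D with squared distance 41. The circle on this segment as diameter has centre (0.5, 0) and r² = 41/4 = 10.25.
Check B: distance² to centre = 4.25 ≤ 10.25, so it lies inside.
All remaining points lie in this disk, and no smaller disk contains both endpoints, so this is the minimum enclosing circle.

10.25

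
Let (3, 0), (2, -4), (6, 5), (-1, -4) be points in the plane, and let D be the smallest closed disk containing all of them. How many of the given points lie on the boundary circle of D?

The minimum enclosing circle of a finite set is fixed by two of the points (as a diameter) or three (as a circumcircle).
The farthest pair is (6, 5)–(-1, -4) with squared distance 130. The circle on this segment as diameter has centre (2.5, 0.5) and r² = 130/4 = 32.5.
Check (3, 0): distance² to centre = 0.5 ≤ 32.5, so it lies inside.
All remaining points lie in this disk, and no smaller disk contains both endpoints, so this is the minimum enclosing circle.
The points at distance exactly r from the centre are (6, 5), (-1, -4) — 2 points.

2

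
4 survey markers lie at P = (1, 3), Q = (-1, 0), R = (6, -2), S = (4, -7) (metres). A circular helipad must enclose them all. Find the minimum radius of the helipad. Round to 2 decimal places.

5.22

The farthest pair is P–S with squared distance 109. The circle on this segment as diameter has centre (2.5, -2) and r² = 109/4 = 27.25.
Check Q: distance² to centre = 16.25 ≤ 27.25, so it lies inside.
All remaining points lie in this disk, and no smaller disk contains both endpoints, so this is the minimum enclosing circle.
r = √(27.25) ≈ 5.22.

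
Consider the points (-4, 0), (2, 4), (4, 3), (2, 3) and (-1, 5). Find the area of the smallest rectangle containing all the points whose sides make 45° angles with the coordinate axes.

38.5

In coordinates u = x + y, v = x − y the rectangle is axis-aligned; the map (x,y)→(u,v) scales areas by 2.
u-values: -4, 6, 7, 5, 4; range = 7 − (-4) = 11.
v-values: -4, -2, 1, -1, -6; range = 1 − (-6) = 7.
Area = (11 × 7) / 2 = 38.5.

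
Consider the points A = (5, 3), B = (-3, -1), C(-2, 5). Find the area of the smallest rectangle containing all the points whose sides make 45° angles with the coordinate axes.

In coordinates u = x + y, v = x − y the rectangle is axis-aligned; the map (x,y)→(u,v) scales areas by 2.
u-values: 8, -4, 3; range = 8 − (-4) = 12.
v-values: 2, -2, -7; range = 2 − (-7) = 9.
Area = (12 × 9) / 2 = 54.

54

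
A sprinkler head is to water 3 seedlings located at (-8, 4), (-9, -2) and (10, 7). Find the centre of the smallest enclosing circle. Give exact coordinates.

(0.5, 2.5)

Call the three points A, B, C in the order given.
Side lengths²: AB² = 37, AC² = 333, BC² = 442.
Since BC² = 442 ≥ 333 + 37 = 370, the angle opposite BC is not acute, so the smallest enclosing circle has BC as diameter.
Centre = midpoint of BC = (0.5, 2.5), r² = 442/4 = 110.5.
Centre = (0.5, 2.5).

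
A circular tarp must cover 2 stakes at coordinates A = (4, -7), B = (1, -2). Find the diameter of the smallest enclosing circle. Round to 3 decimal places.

The smallest circle enclosing two points has them as diameter endpoints.
Centre = midpoint = (2.5, -4.5); r² = |AB|²/4 = 34/4 = 8.5.
Diameter = 2r = 2√(8.5) ≈ 5.831.

5.831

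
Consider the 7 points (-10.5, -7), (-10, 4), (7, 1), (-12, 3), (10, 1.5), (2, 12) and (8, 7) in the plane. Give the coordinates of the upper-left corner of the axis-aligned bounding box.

x-range [-12, 10], y-range [-7, 12].
The upper-left corner is (-12, 12).

(-12, 12)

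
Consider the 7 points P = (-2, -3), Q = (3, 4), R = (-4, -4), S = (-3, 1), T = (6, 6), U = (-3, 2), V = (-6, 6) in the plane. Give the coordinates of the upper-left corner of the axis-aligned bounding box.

x-range [-6, 6], y-range [-4, 6].
The upper-left corner is (-6, 6).

(-6, 6)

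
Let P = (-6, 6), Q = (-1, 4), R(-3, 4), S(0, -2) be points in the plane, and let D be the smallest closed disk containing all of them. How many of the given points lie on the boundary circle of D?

By Welzl's lemma the MEC is supported by two points (diametrically opposite) or three points (on a circumcircle).
The farthest pair is P–S with squared distance 100. The circle on this segment as diameter has centre (-3, 2) and r² = 100/4 = 25.
Check Q: distance² to centre = 8 ≤ 25, so it lies inside.
All remaining points lie in this disk, and no smaller disk contains both endpoints, so this is the minimum enclosing circle.
The points at distance exactly r from the centre are P, S — 2 points.

2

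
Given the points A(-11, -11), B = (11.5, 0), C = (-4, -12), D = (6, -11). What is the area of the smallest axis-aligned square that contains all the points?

506.25

The bounding box has width 22.5 and height 12.
An axis-aligned square enclosing the set must have side ≥ max(width, height).
So the minimum side is max(22.5, 12) = 22.5.
Area = 22.5² = 506.25.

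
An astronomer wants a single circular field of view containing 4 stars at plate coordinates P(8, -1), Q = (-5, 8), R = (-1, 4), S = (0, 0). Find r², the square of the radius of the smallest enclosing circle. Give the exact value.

62.5

The farthest pair is P–Q with squared distance 250. The circle on this segment as diameter has centre (1.5, 3.5) and r² = 250/4 = 62.5.
Check R: distance² to centre = 6.5 ≤ 62.5, so it lies inside.
All remaining points lie in this disk, and no smaller disk contains both endpoints, so this is the minimum enclosing circle.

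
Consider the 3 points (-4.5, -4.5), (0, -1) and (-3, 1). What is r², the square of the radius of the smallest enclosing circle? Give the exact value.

325/36

Call the three points A, B, C in the order given.
Side lengths²: AB² = 32.5, AC² = 32.5, BC² = 13.
Since AC² = 32.5 < 32.5 + 13 = 45.5, the triangle is acute, so the smallest enclosing circle is the circumcircle.
Circumcentre = (-17/6, -2), r² = 325/36.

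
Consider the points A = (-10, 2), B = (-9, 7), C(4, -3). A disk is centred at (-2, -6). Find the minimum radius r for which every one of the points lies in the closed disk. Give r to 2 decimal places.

14.76

The required radius is the distance from (-2, -6) to the farthest point.
Squared distances: 128, 218, 45.
Maximum is 218, attained at B.
r = √218 ≈ 14.76.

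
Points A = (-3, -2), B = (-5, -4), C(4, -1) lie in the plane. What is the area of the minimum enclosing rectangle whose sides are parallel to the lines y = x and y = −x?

36

In coordinates u = x + y, v = x − y the rectangle is axis-aligned; the map (x,y)→(u,v) scales areas by 2.
u-values: -5, -9, 3; range = 3 − (-9) = 12.
v-values: -1, -1, 5; range = 5 − (-1) = 6.
Area = (12 × 6) / 2 = 36.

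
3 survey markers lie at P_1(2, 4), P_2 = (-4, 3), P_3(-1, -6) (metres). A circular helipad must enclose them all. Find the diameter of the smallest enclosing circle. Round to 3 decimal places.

Side lengths²: P_1P_2² = 37, P_1P_3² = 109, P_2P_3² = 90.
Since P_1P_3² = 109 < 90 + 37 = 127, the triangle is acute, so the smallest enclosing circle is the circumcircle.
Circumcentre = (-11/38, -29/38), r² = 20165/722.
Diameter = 2r = 2√(20165/722) ≈ 10.570.

10.570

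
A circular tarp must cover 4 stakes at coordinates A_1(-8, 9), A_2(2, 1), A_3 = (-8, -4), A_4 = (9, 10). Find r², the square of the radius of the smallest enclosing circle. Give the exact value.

121.25

The farthest pair is A_3–A_4 with squared distance 485. The circle on this segment as diameter has centre (0.5, 3) and r² = 485/4 = 121.25.
Check A_1: distance² to centre = 108.25 ≤ 121.25, so it lies inside.
All remaining points lie in this disk, and no smaller disk contains both endpoints, so this is the minimum enclosing circle.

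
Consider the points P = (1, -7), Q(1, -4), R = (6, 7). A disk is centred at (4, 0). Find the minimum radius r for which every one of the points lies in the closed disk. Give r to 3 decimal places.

7.616

The required radius is the distance from (4, 0) to the farthest point.
Squared distances: 58, 25, 53.
Maximum is 58, attained at P.
r = √58 ≈ 7.616.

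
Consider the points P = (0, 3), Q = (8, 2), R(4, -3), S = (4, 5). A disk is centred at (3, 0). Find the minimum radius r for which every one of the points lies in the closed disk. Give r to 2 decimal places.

5.39

The required radius is the distance from (3, 0) to the farthest point.
Squared distances: 18, 29, 10, 26.
Maximum is 29, attained at Q.
r = √29 ≈ 5.39.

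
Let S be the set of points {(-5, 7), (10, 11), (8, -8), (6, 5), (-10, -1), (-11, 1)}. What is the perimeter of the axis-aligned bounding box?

80

Width = max x − min x = 10 − (-11) = 21.
Height = max y − min y = 11 − (-8) = 19.
Perimeter = 2(21 + 19) = 80.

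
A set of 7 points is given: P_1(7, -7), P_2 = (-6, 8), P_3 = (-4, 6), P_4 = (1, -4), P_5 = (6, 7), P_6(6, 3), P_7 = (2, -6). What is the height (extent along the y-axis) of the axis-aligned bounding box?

max y = 8, min y = -7, so height = 15.

15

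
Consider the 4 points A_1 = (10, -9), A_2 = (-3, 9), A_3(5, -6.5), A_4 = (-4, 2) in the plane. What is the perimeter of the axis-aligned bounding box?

64

Width = max x − min x = 10 − (-4) = 14.
Height = max y − min y = 9 − (-9) = 18.
Perimeter = 2(14 + 18) = 64.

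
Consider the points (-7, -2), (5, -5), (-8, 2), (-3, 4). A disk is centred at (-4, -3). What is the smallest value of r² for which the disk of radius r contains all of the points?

85

The required radius is the distance from (-4, -3) to the farthest point.
Squared distances: 10, 85, 41, 50.
Maximum is 85, attained at (5, -5).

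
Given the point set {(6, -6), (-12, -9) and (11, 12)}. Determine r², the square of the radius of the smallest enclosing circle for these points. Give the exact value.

242.5

Call the three points A, B, C in the order given.
Side lengths²: AB² = 333, AC² = 349, BC² = 970.
Since BC² = 970 ≥ 349 + 333 = 682, the angle opposite BC is not acute, so the smallest enclosing circle has BC as diameter.
Centre = midpoint of BC = (-0.5, 1.5), r² = 970/4 = 242.5.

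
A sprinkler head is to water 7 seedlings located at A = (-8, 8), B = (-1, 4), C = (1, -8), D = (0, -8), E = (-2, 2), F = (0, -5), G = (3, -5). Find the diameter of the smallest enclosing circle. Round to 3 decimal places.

18.358

By Welzl's lemma the MEC is supported by two points (diametrically opposite) or three points (on a circumcircle).
The farthest pair is A–C with squared distance 337. The circle on this segment as diameter has centre (-3.5, 0) and r² = 337/4 = 84.25.
Check B: distance² to centre = 22.25 ≤ 84.25, so it lies inside.
All remaining points lie in this disk, and no smaller disk contains both endpoints, so this is the minimum enclosing circle.
Diameter = 2r = 2√(84.25) ≈ 18.358.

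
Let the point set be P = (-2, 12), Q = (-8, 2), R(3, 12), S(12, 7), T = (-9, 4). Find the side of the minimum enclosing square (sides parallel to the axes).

The bounding box has width 21 and height 10.
An axis-aligned square enclosing the set must have side ≥ max(width, height).
So the minimum side is max(21, 10) = 21.

21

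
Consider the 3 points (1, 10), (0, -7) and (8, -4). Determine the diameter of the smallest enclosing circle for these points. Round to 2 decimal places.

Call the three points A, B, C in the order given.
Side lengths²: AB² = 290, AC² = 245, BC² = 73.
Since AB² = 290 < 245 + 73 = 318, the triangle is acute, so the smallest enclosing circle is the circumcircle.
Circumcentre = (53/38, 55/38), r² = 52925/722.
Diameter = 2r = 2√(52925/722) ≈ 17.12.

17.12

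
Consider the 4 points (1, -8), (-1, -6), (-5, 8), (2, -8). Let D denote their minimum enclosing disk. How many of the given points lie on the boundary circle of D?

2

The farthest pair is (-5, 8)–(2, -8) with squared distance 305. The circle on this segment as diameter has centre (-1.5, 0) and r² = 305/4 = 76.25.
Check (1, -8): distance² to centre = 70.25 ≤ 76.25, so it lies inside.
All remaining points lie in this disk, and no smaller disk contains both endpoints, so this is the minimum enclosing circle.
The points at distance exactly r from the centre are (-5, 8), (2, -8) — 2 points.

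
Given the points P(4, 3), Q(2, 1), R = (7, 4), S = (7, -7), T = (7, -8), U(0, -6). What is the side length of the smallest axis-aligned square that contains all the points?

12

The bounding box has width 7 and height 12.
An axis-aligned square enclosing the set must have side ≥ max(width, height).
So the minimum side is max(7, 12) = 12.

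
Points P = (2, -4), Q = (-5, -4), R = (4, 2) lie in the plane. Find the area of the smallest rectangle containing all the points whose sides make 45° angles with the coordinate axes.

52.5

In coordinates u = x + y, v = x − y the rectangle is axis-aligned; the map (x,y)→(u,v) scales areas by 2.
u-values: -2, -9, 6; range = 6 − (-9) = 15.
v-values: 6, -1, 2; range = 6 − (-1) = 7.
Area = (15 × 7) / 2 = 52.5.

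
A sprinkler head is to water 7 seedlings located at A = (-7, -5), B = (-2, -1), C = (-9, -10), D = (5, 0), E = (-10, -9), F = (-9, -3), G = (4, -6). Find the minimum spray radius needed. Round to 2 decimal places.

8.75

The farthest pair is D–E with squared distance 306. The circle on this segment as diameter has centre (-2.5, -4.5) and r² = 306/4 = 76.5.
Check A: distance² to centre = 20.5 ≤ 76.5, so it lies inside.
All remaining points lie in this disk, and no smaller disk contains both endpoints, so this is the minimum enclosing circle.
r = √(76.5) ≈ 8.75.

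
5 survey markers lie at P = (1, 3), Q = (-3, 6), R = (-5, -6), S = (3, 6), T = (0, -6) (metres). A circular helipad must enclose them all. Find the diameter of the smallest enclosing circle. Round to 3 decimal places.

14.422

By Welzl's lemma the MEC is supported by two points (diametrically opposite) or three points (on a circumcircle).
The farthest pair is R–S with squared distance 208. The circle on this segment as diameter has centre (-1, 0) and r² = 208/4 = 52.
Check P: distance² to centre = 13 ≤ 52, so it lies inside.
All remaining points lie in this disk, and no smaller disk contains both endpoints, so this is the minimum enclosing circle.
Diameter = 2r = 2√52 ≈ 14.422.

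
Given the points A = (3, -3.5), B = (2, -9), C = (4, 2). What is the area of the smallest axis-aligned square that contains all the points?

121

The bounding box has width 2 and height 11.
An axis-aligned square enclosing the set must have side ≥ max(width, height).
So the minimum side is max(2, 11) = 11.
Area = 11² = 121.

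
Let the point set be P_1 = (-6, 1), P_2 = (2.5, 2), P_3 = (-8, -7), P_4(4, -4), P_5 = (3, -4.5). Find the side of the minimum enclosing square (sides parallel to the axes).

12

The bounding box has width 12 and height 9.
An axis-aligned square enclosing the set must have side ≥ max(width, height).
So the minimum side is max(12, 9) = 12.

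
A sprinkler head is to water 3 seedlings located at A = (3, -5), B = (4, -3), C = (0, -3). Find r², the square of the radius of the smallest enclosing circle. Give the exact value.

4.0625

Side lengths²: AB² = 5, AC² = 13, BC² = 16.
Since BC² = 16 < 13 + 5 = 18, the triangle is acute, so the smallest enclosing circle is the circumcircle.
Circumcentre = (2, -3.25), r² = 4.0625.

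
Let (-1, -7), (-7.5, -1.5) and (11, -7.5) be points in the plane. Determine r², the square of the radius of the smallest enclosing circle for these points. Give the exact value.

94.5625

Call the three points A, B, C in the order given.
Side lengths²: AB² = 72.5, AC² = 144.25, BC² = 378.25.
Since BC² = 378.25 ≥ 144.25 + 72.5 = 216.75, the angle opposite BC is not acute, so the smallest enclosing circle has BC as diameter.
Centre = midpoint of BC = (1.75, -4.5), r² = 378.25/4 = 94.5625.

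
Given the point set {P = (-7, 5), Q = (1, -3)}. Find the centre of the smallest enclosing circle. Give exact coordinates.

(-3, 1)

The smallest circle enclosing two points has them as diameter endpoints.
Centre = midpoint = (-3, 1); r² = |PQ|²/4 = 128/4 = 32.
Centre = (-3, 1).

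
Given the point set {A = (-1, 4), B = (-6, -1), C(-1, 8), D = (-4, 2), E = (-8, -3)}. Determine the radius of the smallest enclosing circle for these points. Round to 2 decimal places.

6.52

The farthest pair is C–E with squared distance 170. The circle on this segment as diameter has centre (-4.5, 2.5) and r² = 170/4 = 42.5.
Check A: distance² to centre = 14.5 ≤ 42.5, so it lies inside.
All remaining points lie in this disk, and no smaller disk contains both endpoints, so this is the minimum enclosing circle.
r = √(42.5) ≈ 6.52.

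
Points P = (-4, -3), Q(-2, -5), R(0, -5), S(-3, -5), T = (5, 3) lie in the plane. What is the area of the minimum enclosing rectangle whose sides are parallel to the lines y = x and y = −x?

48

In coordinates u = x + y, v = x − y the rectangle is axis-aligned; the map (x,y)→(u,v) scales areas by 2.
u-values: -7, -7, -5, -8, 8; range = 8 − (-8) = 16.
v-values: -1, 3, 5, 2, 2; range = 5 − (-1) = 6.
Area = (16 × 6) / 2 = 48.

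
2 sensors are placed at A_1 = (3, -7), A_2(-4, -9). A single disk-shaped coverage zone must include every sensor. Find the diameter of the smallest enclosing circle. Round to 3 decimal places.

7.280

The smallest circle enclosing two points has them as diameter endpoints.
Centre = midpoint = (-0.5, -8); r² = |A_1A_2|²/4 = 53/4 = 13.25.
Diameter = 2r = 2√(13.25) ≈ 7.280.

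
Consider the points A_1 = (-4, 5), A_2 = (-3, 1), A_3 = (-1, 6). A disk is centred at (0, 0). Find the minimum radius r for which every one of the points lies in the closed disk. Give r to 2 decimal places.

6.40

The required radius is the distance from (0, 0) to the farthest point.
Squared distances: 41, 10, 37.
Maximum is 41, attained at A_1.
r = √41 ≈ 6.40.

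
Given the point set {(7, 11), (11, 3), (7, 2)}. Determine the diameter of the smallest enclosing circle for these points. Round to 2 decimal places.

Call the three points A, B, C in the order given.
Side lengths²: AB² = 80, AC² = 81, BC² = 17.
Since AC² = 81 < 80 + 17 = 97, the triangle is acute, so the smallest enclosing circle is the circumcircle.
Circumcentre = (8, 6.5), r² = 21.25.
Diameter = 2r = 2√(21.25) ≈ 9.22.

9.22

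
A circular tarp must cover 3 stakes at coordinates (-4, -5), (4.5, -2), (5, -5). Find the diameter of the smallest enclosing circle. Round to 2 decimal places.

Call the three points A, B, C in the order given.
Side lengths²: AB² = 81.25, AC² = 81, BC² = 9.25.
Since AB² = 81.25 < 81 + 9.25 = 90.25, the triangle is acute, so the smallest enclosing circle is the circumcircle.
Circumcentre = (0.5, -101/24), r² = 12025/576.
Diameter = 2r = 2√(12025/576) ≈ 9.14.

9.14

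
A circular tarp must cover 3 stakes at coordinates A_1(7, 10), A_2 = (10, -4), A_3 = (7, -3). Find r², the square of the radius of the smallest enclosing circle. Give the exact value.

51.25

Side lengths²: A_1A_2² = 205, A_1A_3² = 169, A_2A_3² = 10.
Since A_1A_2² = 205 ≥ 169 + 10 = 179, the angle opposite A_1A_2 is not acute, so the smallest enclosing circle has A_1A_2 as diameter.
Centre = midpoint of A_1A_2 = (8.5, 3), r² = 205/4 = 51.25.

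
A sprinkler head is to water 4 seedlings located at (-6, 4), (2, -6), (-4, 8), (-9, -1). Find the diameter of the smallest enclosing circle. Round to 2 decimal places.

15.28

The minimum enclosing circle of a finite set is fixed by two of the points (as a diameter) or three (as a circumcircle).
The minimum enclosing circle is determined by three boundary points: (2, -6), (-4, 8), (-9, -1).
Their circumcentre is (-97/62, 47/62) with r² = 112201/1922.
The farthest remaining point (-6, 4) is at distance² 58013/1922 ≤ 112201/1922.
Diameter = 2r = 2√(112201/1922) ≈ 15.28.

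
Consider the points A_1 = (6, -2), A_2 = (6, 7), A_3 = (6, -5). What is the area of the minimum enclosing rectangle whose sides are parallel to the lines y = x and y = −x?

In coordinates u = x + y, v = x − y the rectangle is axis-aligned; the map (x,y)→(u,v) scales areas by 2.
u-values: 4, 13, 1; range = 13 − 1 = 12.
v-values: 8, -1, 11; range = 11 − (-1) = 12.
Area = (12 × 12) / 2 = 72.

72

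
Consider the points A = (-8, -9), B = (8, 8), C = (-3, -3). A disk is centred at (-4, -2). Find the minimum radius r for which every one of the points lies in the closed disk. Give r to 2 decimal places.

The required radius is the distance from (-4, -2) to the farthest point.
Squared distances: 65, 244, 2.
Maximum is 244, attained at B.
r = √244 ≈ 15.62.

15.62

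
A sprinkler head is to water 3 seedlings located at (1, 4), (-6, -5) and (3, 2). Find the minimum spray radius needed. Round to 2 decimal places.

5.75

Call the three points A, B, C in the order given.
Side lengths²: AB² = 130, AC² = 8, BC² = 130.
Since BC² = 130 < 130 + 8 = 138, the triangle is acute, so the smallest enclosing circle is the circumcircle.
Circumcentre = (-1.9375, -0.9375), r² = 33.0078125.
r = √(33.0078125) ≈ 5.75.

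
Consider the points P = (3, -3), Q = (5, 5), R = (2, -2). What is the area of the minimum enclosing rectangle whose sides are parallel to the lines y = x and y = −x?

30

In coordinates u = x + y, v = x − y the rectangle is axis-aligned; the map (x,y)→(u,v) scales areas by 2.
u-values: 0, 10, 0; range = 10 − 0 = 10.
v-values: 6, 0, 4; range = 6 − 0 = 6.
Area = (10 × 6) / 2 = 30.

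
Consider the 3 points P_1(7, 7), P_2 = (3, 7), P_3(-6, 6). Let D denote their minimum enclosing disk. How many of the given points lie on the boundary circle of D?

2

Side lengths²: P_1P_2² = 16, P_1P_3² = 170, P_2P_3² = 82.
Since P_1P_3² = 170 ≥ 82 + 16 = 98, the angle opposite P_1P_3 is not acute, so the smallest enclosing circle has P_1P_3 as diameter.
Centre = midpoint of P_1P_3 = (0.5, 6.5), r² = 170/4 = 42.5.
The points at distance exactly r from the centre are P_1, P_3 — 2 points.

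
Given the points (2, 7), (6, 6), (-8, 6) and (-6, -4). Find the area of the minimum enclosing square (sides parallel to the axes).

196

The bounding box has width 14 and height 11.
An axis-aligned square enclosing the set must have side ≥ max(width, height).
So the minimum side is max(14, 11) = 14.
Area = 14² = 196.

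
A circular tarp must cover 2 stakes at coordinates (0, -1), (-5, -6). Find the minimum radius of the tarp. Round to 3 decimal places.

3.536

The smallest circle enclosing two points has them as diameter endpoints.
Centre = midpoint = (-2.5, -3.5); r² = |(0, -1)−(-5, -6)|²/4 = 50/4 = 12.5.
r = √(12.5) ≈ 3.536.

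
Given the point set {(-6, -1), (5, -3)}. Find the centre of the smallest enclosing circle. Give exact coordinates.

The smallest circle enclosing two points has them as diameter endpoints.
Centre = midpoint = (-0.5, -2); r² = |(-6, -1)−(5, -3)|²/4 = 125/4 = 31.25.
Centre = (-0.5, -2).

(-0.5, -2)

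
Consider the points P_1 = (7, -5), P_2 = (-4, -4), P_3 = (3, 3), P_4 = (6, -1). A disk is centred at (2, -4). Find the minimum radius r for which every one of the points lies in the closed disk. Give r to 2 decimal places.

The required radius is the distance from (2, -4) to the farthest point.
Squared distances: 26, 36, 50, 25.
Maximum is 50, attained at P_3.
r = √50 ≈ 7.07.

7.07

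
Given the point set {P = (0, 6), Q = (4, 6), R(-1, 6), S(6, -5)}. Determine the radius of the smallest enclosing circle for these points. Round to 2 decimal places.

The minimum enclosing circle of a finite set is fixed by two of the points (as a diameter) or three (as a circumcircle).
The farthest pair is R–S with squared distance 170. The circle on this segment as diameter has centre (2.5, 0.5) and r² = 170/4 = 42.5.
Check P: distance² to centre = 36.5 ≤ 42.5, so it lies inside.
All remaining points lie in this disk, and no smaller disk contains both endpoints, so this is the minimum enclosing circle.
r = √(42.5) ≈ 6.52.

6.52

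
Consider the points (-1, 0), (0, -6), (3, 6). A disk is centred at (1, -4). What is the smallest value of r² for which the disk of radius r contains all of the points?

The required radius is the distance from (1, -4) to the farthest point.
Squared distances: 20, 5, 104.
Maximum is 104, attained at (3, 6).

104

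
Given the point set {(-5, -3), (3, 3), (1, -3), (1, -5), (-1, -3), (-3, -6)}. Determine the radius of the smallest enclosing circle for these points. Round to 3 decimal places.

The farthest pair is (3, 3)–(-3, -6) with squared distance 117. The circle on this segment as diameter has centre (0, -1.5) and r² = 117/4 = 29.25.
Check (-5, -3): distance² to centre = 27.25 ≤ 29.25, so it lies inside.
All remaining points lie in this disk, and no smaller disk contains both endpoints, so this is the minimum enclosing circle.
r = √(29.25) ≈ 5.408.

5.408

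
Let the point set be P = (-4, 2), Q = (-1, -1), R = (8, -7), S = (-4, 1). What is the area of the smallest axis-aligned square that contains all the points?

144

The bounding box has width 12 and height 9.
An axis-aligned square enclosing the set must have side ≥ max(width, height).
So the minimum side is max(12, 9) = 12.
Area = 12² = 144.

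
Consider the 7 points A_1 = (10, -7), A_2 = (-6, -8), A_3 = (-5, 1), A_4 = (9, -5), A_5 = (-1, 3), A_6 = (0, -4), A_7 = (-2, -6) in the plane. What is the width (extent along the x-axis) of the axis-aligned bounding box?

max x = 10, min x = -6, so width = 16.

16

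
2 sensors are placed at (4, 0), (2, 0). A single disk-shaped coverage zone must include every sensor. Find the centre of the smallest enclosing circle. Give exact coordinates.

(3, 0)

The smallest circle enclosing two points has them as diameter endpoints.
Centre = midpoint = (3, 0); r² = |(4, 0)−(2, 0)|²/4 = 4/4 = 1.
Centre = (3, 0).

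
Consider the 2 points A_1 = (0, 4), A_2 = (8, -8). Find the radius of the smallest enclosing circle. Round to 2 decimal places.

7.21

The smallest circle enclosing two points has them as diameter endpoints.
Centre = midpoint = (4, -2); r² = |A_1A_2|²/4 = 208/4 = 52.
r = √52 ≈ 7.21.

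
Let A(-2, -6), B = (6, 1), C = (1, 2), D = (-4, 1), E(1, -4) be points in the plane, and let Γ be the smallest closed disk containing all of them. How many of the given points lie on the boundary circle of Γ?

By Welzl's lemma the MEC is supported by two points (diametrically opposite) or three points (on a circumcircle).
The minimum enclosing circle is determined by three boundary points: A, B, D.
Their circumcentre is (1, -19/14) with r² = 5989/196.
The farthest remaining point C is at distance² 2209/196 ≤ 5989/196.
The points at distance exactly r from the centre are A, B, D — 3 points.

3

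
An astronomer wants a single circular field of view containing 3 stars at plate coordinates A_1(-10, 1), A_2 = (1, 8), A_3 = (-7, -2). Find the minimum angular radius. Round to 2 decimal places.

Side lengths²: A_1A_2² = 170, A_1A_3² = 18, A_2A_3² = 164.
Since A_1A_2² = 170 < 164 + 18 = 182, the triangle is acute, so the smallest enclosing circle is the circumcircle.
Circumcentre = (-37/9, 35/9), r² = 3485/81.
r = √(3485/81) ≈ 6.56.

6.56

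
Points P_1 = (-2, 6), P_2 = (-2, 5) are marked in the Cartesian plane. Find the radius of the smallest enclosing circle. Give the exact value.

0.5

The smallest circle enclosing two points has them as diameter endpoints.
Centre = midpoint = (-2, 5.5); r² = |P_1P_2|²/4 = 1/4 = 0.25.
r = √(0.25) = 0.5.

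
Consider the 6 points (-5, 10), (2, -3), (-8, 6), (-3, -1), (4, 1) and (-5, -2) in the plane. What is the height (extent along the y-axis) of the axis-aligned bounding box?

max y = 10, min y = -3, so height = 13.

13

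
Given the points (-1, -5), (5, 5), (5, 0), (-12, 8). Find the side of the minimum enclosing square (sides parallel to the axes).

17

The bounding box has width 17 and height 13.
An axis-aligned square enclosing the set must have side ≥ max(width, height).
So the minimum side is max(17, 13) = 17.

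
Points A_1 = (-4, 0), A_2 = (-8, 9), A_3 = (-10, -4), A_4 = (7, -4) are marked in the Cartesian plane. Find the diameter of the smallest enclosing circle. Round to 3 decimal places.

By Welzl's lemma the MEC is supported by two points (diametrically opposite) or three points (on a circumcircle).
The minimum enclosing circle is determined by three boundary points: A_2, A_3, A_4.
Their circumcentre is (-1.5, 35/26) with r² = 34081/338.
The farthest remaining point A_1 is at distance² 2725/338 ≤ 34081/338.
Diameter = 2r = 2√(34081/338) ≈ 20.083.

20.083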